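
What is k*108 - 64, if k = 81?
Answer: 8684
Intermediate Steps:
k*108 - 64 = 81*108 - 64 = 8748 - 64 = 8684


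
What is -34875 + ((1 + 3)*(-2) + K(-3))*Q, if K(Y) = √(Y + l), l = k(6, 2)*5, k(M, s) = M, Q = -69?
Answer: -34323 - 207*√3 ≈ -34682.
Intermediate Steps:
l = 30 (l = 6*5 = 30)
K(Y) = √(30 + Y) (K(Y) = √(Y + 30) = √(30 + Y))
-34875 + ((1 + 3)*(-2) + K(-3))*Q = -34875 + ((1 + 3)*(-2) + √(30 - 3))*(-69) = -34875 + (4*(-2) + √27)*(-69) = -34875 + (-8 + 3*√3)*(-69) = -34875 + (552 - 207*√3) = -34323 - 207*√3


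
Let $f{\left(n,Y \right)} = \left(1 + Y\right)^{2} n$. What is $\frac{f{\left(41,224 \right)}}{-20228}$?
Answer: $- \frac{2075625}{20228} \approx -102.61$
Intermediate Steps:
$f{\left(n,Y \right)} = n \left(1 + Y\right)^{2}$
$\frac{f{\left(41,224 \right)}}{-20228} = \frac{41 \left(1 + 224\right)^{2}}{-20228} = 41 \cdot 225^{2} \left(- \frac{1}{20228}\right) = 41 \cdot 50625 \left(- \frac{1}{20228}\right) = 2075625 \left(- \frac{1}{20228}\right) = - \frac{2075625}{20228}$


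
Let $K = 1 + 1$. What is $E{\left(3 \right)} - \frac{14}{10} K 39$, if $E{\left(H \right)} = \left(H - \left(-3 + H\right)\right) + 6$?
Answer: $- \frac{4914}{5} \approx -982.8$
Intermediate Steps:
$K = 2$
$E{\left(H \right)} = 9$ ($E{\left(H \right)} = 3 + 6 = 9$)
$E{\left(3 \right)} - \frac{14}{10} K 39 = 9 - \frac{14}{10} \cdot 2 \cdot 39 = 9 \left(-14\right) \frac{1}{10} \cdot 2 \cdot 39 = 9 \left(\left(- \frac{7}{5}\right) 2\right) 39 = 9 \left(- \frac{14}{5}\right) 39 = \left(- \frac{126}{5}\right) 39 = - \frac{4914}{5}$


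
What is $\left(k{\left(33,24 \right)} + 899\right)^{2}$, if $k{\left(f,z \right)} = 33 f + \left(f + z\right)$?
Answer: $4182025$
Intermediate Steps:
$k{\left(f,z \right)} = z + 34 f$
$\left(k{\left(33,24 \right)} + 899\right)^{2} = \left(\left(24 + 34 \cdot 33\right) + 899\right)^{2} = \left(\left(24 + 1122\right) + 899\right)^{2} = \left(1146 + 899\right)^{2} = 2045^{2} = 4182025$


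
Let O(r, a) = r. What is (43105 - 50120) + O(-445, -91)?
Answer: -7460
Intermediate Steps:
(43105 - 50120) + O(-445, -91) = (43105 - 50120) - 445 = -7015 - 445 = -7460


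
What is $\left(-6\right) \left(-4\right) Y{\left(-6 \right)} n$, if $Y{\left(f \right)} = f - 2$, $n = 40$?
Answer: $-7680$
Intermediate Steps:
$Y{\left(f \right)} = -2 + f$ ($Y{\left(f \right)} = f - 2 = -2 + f$)
$\left(-6\right) \left(-4\right) Y{\left(-6 \right)} n = \left(-6\right) \left(-4\right) \left(-2 - 6\right) 40 = 24 \left(-8\right) 40 = \left(-192\right) 40 = -7680$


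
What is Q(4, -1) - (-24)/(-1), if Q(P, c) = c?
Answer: -25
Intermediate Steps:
Q(4, -1) - (-24)/(-1) = -1 - (-24)/(-1) = -1 - (-24)*(-1) = -1 - 6*4 = -1 - 24 = -25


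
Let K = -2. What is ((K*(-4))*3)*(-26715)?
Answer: -641160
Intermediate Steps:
((K*(-4))*3)*(-26715) = (-2*(-4)*3)*(-26715) = (8*3)*(-26715) = 24*(-26715) = -641160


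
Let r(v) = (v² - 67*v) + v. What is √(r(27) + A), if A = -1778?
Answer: I*√2831 ≈ 53.207*I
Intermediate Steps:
r(v) = v² - 66*v
√(r(27) + A) = √(27*(-66 + 27) - 1778) = √(27*(-39) - 1778) = √(-1053 - 1778) = √(-2831) = I*√2831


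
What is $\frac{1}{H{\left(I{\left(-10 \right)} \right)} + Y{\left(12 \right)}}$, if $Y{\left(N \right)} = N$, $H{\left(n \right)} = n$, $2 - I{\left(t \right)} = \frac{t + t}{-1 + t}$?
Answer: $\frac{11}{134} \approx 0.08209$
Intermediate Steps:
$I{\left(t \right)} = 2 - \frac{2 t}{-1 + t}$ ($I{\left(t \right)} = 2 - \frac{t + t}{-1 + t} = 2 - \frac{2 t}{-1 + t}$)
$\frac{1}{H{\left(I{\left(-10 \right)} \right)} + Y{\left(12 \right)}} = \frac{1}{- \frac{2}{-1 - 10} + 12} = \frac{1}{- \frac{2}{-11} + 12} = \frac{1}{\left(-2\right) \left(- \frac{1}{11}\right) + 12} = \frac{1}{\frac{2}{11} + 12} = \frac{1}{\frac{134}{11}} = \frac{11}{134}$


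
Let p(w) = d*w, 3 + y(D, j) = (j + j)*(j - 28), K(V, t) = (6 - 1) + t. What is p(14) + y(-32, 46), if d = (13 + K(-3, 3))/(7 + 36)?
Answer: 71373/43 ≈ 1659.8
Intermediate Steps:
K(V, t) = 5 + t
y(D, j) = -3 + 2*j*(-28 + j) (y(D, j) = -3 + (j + j)*(j - 28) = -3 + (2*j)*(-28 + j) = -3 + 2*j*(-28 + j))
d = 21/43 (d = (13 + (5 + 3))/(7 + 36) = (13 + 8)/43 = 21*(1/43) = 21/43 ≈ 0.48837)
p(w) = 21*w/43
p(14) + y(-32, 46) = (21/43)*14 + (-3 - 56*46 + 2*46²) = 294/43 + (-3 - 2576 + 2*2116) = 294/43 + (-3 - 2576 + 4232) = 294/43 + 1653 = 71373/43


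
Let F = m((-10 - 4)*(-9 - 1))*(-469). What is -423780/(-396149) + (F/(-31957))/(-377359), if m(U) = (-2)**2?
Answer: 5110473121992616/4777264408920887 ≈ 1.0697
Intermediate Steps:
m(U) = 4
F = -1876 (F = 4*(-469) = -1876)
-423780/(-396149) + (F/(-31957))/(-377359) = -423780/(-396149) - 1876/(-31957)/(-377359) = -423780*(-1/396149) - 1876*(-1/31957)*(-1/377359) = 423780/396149 + (1876/31957)*(-1/377359) = 423780/396149 - 1876/12059261563 = 5110473121992616/4777264408920887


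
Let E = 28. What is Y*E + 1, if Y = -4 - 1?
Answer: -139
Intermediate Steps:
Y = -5 (Y = -4 - 1*1 = -4 - 1 = -5)
Y*E + 1 = -5*28 + 1 = -140 + 1 = -139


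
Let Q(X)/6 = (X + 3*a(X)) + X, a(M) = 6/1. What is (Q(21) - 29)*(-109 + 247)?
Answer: 45678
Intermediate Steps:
a(M) = 6 (a(M) = 6*1 = 6)
Q(X) = 108 + 12*X (Q(X) = 6*((X + 3*6) + X) = 6*((X + 18) + X) = 6*((18 + X) + X) = 6*(18 + 2*X) = 108 + 12*X)
(Q(21) - 29)*(-109 + 247) = ((108 + 12*21) - 29)*(-109 + 247) = ((108 + 252) - 29)*138 = (360 - 29)*138 = 331*138 = 45678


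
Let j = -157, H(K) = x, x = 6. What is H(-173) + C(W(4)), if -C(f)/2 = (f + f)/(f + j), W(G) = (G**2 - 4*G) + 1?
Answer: 235/39 ≈ 6.0256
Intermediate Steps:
H(K) = 6
W(G) = 1 + G**2 - 4*G
C(f) = -4*f/(-157 + f) (C(f) = -2*(f + f)/(f - 157) = -2*2*f/(-157 + f) = -4*f/(-157 + f))
H(-173) + C(W(4)) = 6 - 4*(1 + 4**2 - 4*4)/(-157 + (1 + 4**2 - 4*4)) = 6 - 4*(1 + 16 - 16)/(-157 + (1 + 16 - 16)) = 6 - 4*1/(-157 + 1) = 6 - 4*1/(-156) = 6 - 4*1*(-1/156) = 6 + 1/39 = 235/39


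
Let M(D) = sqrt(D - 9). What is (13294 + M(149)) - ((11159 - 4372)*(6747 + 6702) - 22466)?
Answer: -91242603 + 2*sqrt(35) ≈ -9.1243e+7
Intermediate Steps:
M(D) = sqrt(-9 + D)
(13294 + M(149)) - ((11159 - 4372)*(6747 + 6702) - 22466) = (13294 + sqrt(-9 + 149)) - ((11159 - 4372)*(6747 + 6702) - 22466) = (13294 + sqrt(140)) - (6787*13449 - 22466) = (13294 + 2*sqrt(35)) - (91278363 - 22466) = (13294 + 2*sqrt(35)) - 1*91255897 = (13294 + 2*sqrt(35)) - 91255897 = -91242603 + 2*sqrt(35)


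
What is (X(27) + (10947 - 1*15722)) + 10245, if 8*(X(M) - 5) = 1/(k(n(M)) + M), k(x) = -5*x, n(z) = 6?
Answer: 131399/24 ≈ 5475.0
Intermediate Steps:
X(M) = 5 + 1/(8*(-30 + M)) (X(M) = 5 + 1/(8*(-5*6 + M)) = 5 + 1/(8*(-30 + M)))
(X(27) + (10947 - 1*15722)) + 10245 = ((-1199 + 40*27)/(8*(-30 + 27)) + (10947 - 1*15722)) + 10245 = ((⅛)*(-1199 + 1080)/(-3) + (10947 - 15722)) + 10245 = ((⅛)*(-⅓)*(-119) - 4775) + 10245 = (119/24 - 4775) + 10245 = -114481/24 + 10245 = 131399/24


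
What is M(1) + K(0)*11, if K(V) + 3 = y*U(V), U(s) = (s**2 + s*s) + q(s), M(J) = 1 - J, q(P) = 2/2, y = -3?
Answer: -66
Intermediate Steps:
q(P) = 1 (q(P) = 2*(1/2) = 1)
U(s) = 1 + 2*s**2 (U(s) = (s**2 + s*s) + 1 = (s**2 + s**2) + 1 = 2*s**2 + 1 = 1 + 2*s**2)
K(V) = -6 - 6*V**2 (K(V) = -3 - 3*(1 + 2*V**2) = -3 + (-3 - 6*V**2) = -6 - 6*V**2)
M(1) + K(0)*11 = (1 - 1*1) + (-6 - 6*0**2)*11 = (1 - 1) + (-6 - 6*0)*11 = 0 + (-6 + 0)*11 = 0 - 6*11 = 0 - 66 = -66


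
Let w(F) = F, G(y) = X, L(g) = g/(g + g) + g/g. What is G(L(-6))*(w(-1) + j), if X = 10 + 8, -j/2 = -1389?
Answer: 49986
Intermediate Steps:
j = 2778 (j = -2*(-1389) = 2778)
L(g) = 3/2 (L(g) = g/((2*g)) + 1 = g*(1/(2*g)) + 1 = ½ + 1 = 3/2)
X = 18
G(y) = 18
G(L(-6))*(w(-1) + j) = 18*(-1 + 2778) = 18*2777 = 49986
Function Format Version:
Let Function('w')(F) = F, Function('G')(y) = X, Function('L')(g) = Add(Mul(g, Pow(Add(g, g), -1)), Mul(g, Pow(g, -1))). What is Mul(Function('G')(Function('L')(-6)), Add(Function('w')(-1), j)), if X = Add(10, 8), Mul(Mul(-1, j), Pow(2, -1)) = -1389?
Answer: 49986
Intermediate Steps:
j = 2778 (j = Mul(-2, -1389) = 2778)
Function('L')(g) = Rational(3, 2) (Function('L')(g) = Add(Mul(g, Pow(Mul(2, g), -1)), 1) = Add(Mul(g, Mul(Rational(1, 2), Pow(g, -1))), 1) = Add(Rational(1, 2), 1) = Rational(3, 2))
X = 18
Function('G')(y) = 18
Mul(Function('G')(Function('L')(-6)), Add(Function('w')(-1), j)) = Mul(18, Add(-1, 2778)) = Mul(18, 2777) = 49986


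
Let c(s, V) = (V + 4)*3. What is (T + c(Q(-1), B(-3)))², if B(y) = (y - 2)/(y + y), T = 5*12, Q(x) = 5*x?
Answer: 22201/4 ≈ 5550.3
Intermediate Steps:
T = 60
B(y) = (-2 + y)/(2*y) (B(y) = (-2 + y)/((2*y)) = (-2 + y)*(1/(2*y)) = (-2 + y)/(2*y))
c(s, V) = 12 + 3*V (c(s, V) = (4 + V)*3 = 12 + 3*V)
(T + c(Q(-1), B(-3)))² = (60 + (12 + 3*((½)*(-2 - 3)/(-3))))² = (60 + (12 + 3*((½)*(-⅓)*(-5))))² = (60 + (12 + 3*(⅚)))² = (60 + (12 + 5/2))² = (60 + 29/2)² = (149/2)² = 22201/4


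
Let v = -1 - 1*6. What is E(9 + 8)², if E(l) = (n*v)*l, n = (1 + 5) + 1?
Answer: 693889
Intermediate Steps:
v = -7 (v = -1 - 6 = -7)
n = 7 (n = 6 + 1 = 7)
E(l) = -49*l (E(l) = (7*(-7))*l = -49*l)
E(9 + 8)² = (-49*(9 + 8))² = (-49*17)² = (-833)² = 693889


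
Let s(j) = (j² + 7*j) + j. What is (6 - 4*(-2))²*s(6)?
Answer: 16464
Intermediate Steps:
s(j) = j² + 8*j
(6 - 4*(-2))²*s(6) = (6 - 4*(-2))²*(6*(8 + 6)) = (6 + 8)²*(6*14) = 14²*84 = 196*84 = 16464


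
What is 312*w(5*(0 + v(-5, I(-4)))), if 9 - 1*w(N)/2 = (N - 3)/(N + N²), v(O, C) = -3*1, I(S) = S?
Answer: 198432/35 ≈ 5669.5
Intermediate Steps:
v(O, C) = -3
w(N) = 18 - 2*(-3 + N)/(N + N²) (w(N) = 18 - 2*(N - 3)/(N + N²) = 18 - 2*(-3 + N)/(N + N²))
312*w(5*(0 + v(-5, I(-4)))) = 312*(2*(3 + 8*(5*(0 - 3)) + 9*(5*(0 - 3))²)/(((5*(0 - 3)))*(1 + 5*(0 - 3)))) = 312*(2*(3 + 8*(5*(-3)) + 9*(5*(-3))²)/(((5*(-3)))*(1 + 5*(-3)))) = 312*(2*(3 + 8*(-15) + 9*(-15)²)/(-15*(1 - 15))) = 312*(2*(-1/15)*(3 - 120 + 9*225)/(-14)) = 312*(2*(-1/15)*(-1/14)*(3 - 120 + 2025)) = 312*(2*(-1/15)*(-1/14)*1908) = 312*(636/35) = 198432/35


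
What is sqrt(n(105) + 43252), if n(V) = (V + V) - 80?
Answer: sqrt(43382) ≈ 208.28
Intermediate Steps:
n(V) = -80 + 2*V (n(V) = 2*V - 80 = -80 + 2*V)
sqrt(n(105) + 43252) = sqrt((-80 + 2*105) + 43252) = sqrt((-80 + 210) + 43252) = sqrt(130 + 43252) = sqrt(43382)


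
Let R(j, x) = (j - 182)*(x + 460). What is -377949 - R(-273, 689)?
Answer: 144846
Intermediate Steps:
R(j, x) = (-182 + j)*(460 + x)
-377949 - R(-273, 689) = -377949 - (-83720 - 182*689 + 460*(-273) - 273*689) = -377949 - (-83720 - 125398 - 125580 - 188097) = -377949 - 1*(-522795) = -377949 + 522795 = 144846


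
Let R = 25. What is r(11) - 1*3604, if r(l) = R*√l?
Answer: -3604 + 25*√11 ≈ -3521.1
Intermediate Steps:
r(l) = 25*√l
r(11) - 1*3604 = 25*√11 - 1*3604 = 25*√11 - 3604 = -3604 + 25*√11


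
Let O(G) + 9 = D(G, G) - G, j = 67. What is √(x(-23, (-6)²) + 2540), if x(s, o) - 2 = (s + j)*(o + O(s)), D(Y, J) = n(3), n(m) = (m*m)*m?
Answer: √5930 ≈ 77.006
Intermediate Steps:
n(m) = m³ (n(m) = m²*m = m³)
D(Y, J) = 27 (D(Y, J) = 3³ = 27)
O(G) = 18 - G (O(G) = -9 + (27 - G) = 18 - G)
x(s, o) = 2 + (67 + s)*(18 + o - s) (x(s, o) = 2 + (s + 67)*(o + (18 - s)) = 2 + (67 + s)*(18 + o - s))
√(x(-23, (-6)²) + 2540) = √((1208 - 1*(-23)² - 49*(-23) + 67*(-6)² + (-6)²*(-23)) + 2540) = √((1208 - 1*529 + 1127 + 67*36 + 36*(-23)) + 2540) = √((1208 - 529 + 1127 + 2412 - 828) + 2540) = √(3390 + 2540) = √5930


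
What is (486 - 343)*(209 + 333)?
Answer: 77506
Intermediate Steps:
(486 - 343)*(209 + 333) = 143*542 = 77506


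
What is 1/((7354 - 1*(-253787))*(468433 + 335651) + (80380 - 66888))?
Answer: 1/209979313336 ≈ 4.7624e-12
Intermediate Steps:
1/((7354 - 1*(-253787))*(468433 + 335651) + (80380 - 66888)) = 1/((7354 + 253787)*804084 + 13492) = 1/(261141*804084 + 13492) = 1/(209979299844 + 13492) = 1/209979313336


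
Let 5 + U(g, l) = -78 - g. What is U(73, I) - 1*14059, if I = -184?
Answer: -14215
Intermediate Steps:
U(g, l) = -83 - g (U(g, l) = -5 + (-78 - g) = -83 - g)
U(73, I) - 1*14059 = (-83 - 1*73) - 1*14059 = (-83 - 73) - 14059 = -156 - 14059 = -14215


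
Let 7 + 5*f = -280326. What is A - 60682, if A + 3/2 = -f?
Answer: -46169/10 ≈ -4616.9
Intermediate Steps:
f = -280333/5 (f = -7/5 + (1/5)*(-280326) = -7/5 - 280326/5 = -280333/5 ≈ -56067.)
A = 560651/10 (A = -3/2 - 1*(-280333/5) = -3/2 + 280333/5 = 560651/10 ≈ 56065.)
A - 60682 = 560651/10 - 60682 = -46169/10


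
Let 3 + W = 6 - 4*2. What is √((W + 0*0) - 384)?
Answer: I*√389 ≈ 19.723*I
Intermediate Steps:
W = -5 (W = -3 + (6 - 4*2) = -3 + (6 - 8) = -3 - 2 = -5)
√((W + 0*0) - 384) = √((-5 + 0*0) - 384) = √((-5 + 0) - 384) = √(-5 - 384) = √(-389) = I*√389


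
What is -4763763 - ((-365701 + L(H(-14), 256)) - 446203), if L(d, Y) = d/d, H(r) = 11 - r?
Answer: -3951860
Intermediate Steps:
L(d, Y) = 1
-4763763 - ((-365701 + L(H(-14), 256)) - 446203) = -4763763 - ((-365701 + 1) - 446203) = -4763763 - (-365700 - 446203) = -4763763 - 1*(-811903) = -4763763 + 811903 = -3951860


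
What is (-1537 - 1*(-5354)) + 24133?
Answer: 27950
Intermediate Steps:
(-1537 - 1*(-5354)) + 24133 = (-1537 + 5354) + 24133 = 3817 + 24133 = 27950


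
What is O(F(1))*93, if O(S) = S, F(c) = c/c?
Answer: 93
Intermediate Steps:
F(c) = 1
O(F(1))*93 = 1*93 = 93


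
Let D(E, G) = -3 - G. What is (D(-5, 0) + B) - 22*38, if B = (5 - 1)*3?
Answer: -827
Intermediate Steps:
B = 12 (B = 4*3 = 12)
(D(-5, 0) + B) - 22*38 = ((-3 - 1*0) + 12) - 22*38 = ((-3 + 0) + 12) - 836 = (-3 + 12) - 836 = 9 - 836 = -827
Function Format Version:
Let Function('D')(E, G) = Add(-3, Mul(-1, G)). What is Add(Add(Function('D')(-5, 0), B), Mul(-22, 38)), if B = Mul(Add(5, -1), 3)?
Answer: -827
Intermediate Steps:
B = 12 (B = Mul(4, 3) = 12)
Add(Add(Function('D')(-5, 0), B), Mul(-22, 38)) = Add(Add(Add(-3, Mul(-1, 0)), 12), Mul(-22, 38)) = Add(Add(Add(-3, 0), 12), -836) = Add(Add(-3, 12), -836) = Add(9, -836) = -827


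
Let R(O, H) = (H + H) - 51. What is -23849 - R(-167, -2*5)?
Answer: -23778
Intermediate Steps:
R(O, H) = -51 + 2*H (R(O, H) = 2*H - 51 = -51 + 2*H)
-23849 - R(-167, -2*5) = -23849 - (-51 + 2*(-2*5)) = -23849 - (-51 + 2*(-10)) = -23849 - (-51 - 20) = -23849 - 1*(-71) = -23849 + 71 = -23778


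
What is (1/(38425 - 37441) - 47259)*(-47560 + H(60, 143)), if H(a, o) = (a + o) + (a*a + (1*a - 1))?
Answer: 338680292965/164 ≈ 2.0651e+9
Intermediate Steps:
H(a, o) = -1 + o + a² + 2*a (H(a, o) = (a + o) + (a² + (a - 1)) = (a + o) + (a² + (-1 + a)) = (a + o) + (-1 + a + a²) = -1 + o + a² + 2*a)
(1/(38425 - 37441) - 47259)*(-47560 + H(60, 143)) = (1/(38425 - 37441) - 47259)*(-47560 + (-1 + 143 + 60² + 2*60)) = (1/984 - 47259)*(-47560 + (-1 + 143 + 3600 + 120)) = (1/984 - 47259)*(-47560 + 3862) = -46502855/984*(-43698) = 338680292965/164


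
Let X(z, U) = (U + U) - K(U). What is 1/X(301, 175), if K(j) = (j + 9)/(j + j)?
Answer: 175/61158 ≈ 0.0028614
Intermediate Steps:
K(j) = (9 + j)/(2*j) (K(j) = (9 + j)/((2*j)) = (9 + j)*(1/(2*j)) = (9 + j)/(2*j))
X(z, U) = 2*U - (9 + U)/(2*U) (X(z, U) = (U + U) - (9 + U)/(2*U) = 2*U - (9 + U)/(2*U))
1/X(301, 175) = 1/((1/2)*(-9 - 1*175 + 4*175**2)/175) = 1/((1/2)*(1/175)*(-9 - 175 + 4*30625)) = 1/((1/2)*(1/175)*(-9 - 175 + 122500)) = 1/((1/2)*(1/175)*122316) = 1/(61158/175) = 175/61158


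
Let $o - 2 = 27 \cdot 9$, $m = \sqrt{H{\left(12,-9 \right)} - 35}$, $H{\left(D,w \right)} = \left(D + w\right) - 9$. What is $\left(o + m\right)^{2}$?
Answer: $\left(245 + i \sqrt{41}\right)^{2} \approx 59984.0 + 3137.5 i$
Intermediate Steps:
$H{\left(D,w \right)} = -9 + D + w$
$m = i \sqrt{41}$ ($m = \sqrt{\left(-9 + 12 - 9\right) - 35} = \sqrt{-6 - 35} = \sqrt{-41} = i \sqrt{41} \approx 6.4031 i$)
$o = 245$ ($o = 2 + 27 \cdot 9 = 2 + 243 = 245$)
$\left(o + m\right)^{2} = \left(245 + i \sqrt{41}\right)^{2}$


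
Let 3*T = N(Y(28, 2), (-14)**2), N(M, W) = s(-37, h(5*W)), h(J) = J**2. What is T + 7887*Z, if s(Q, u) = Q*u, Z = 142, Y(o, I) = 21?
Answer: -32174938/3 ≈ -1.0725e+7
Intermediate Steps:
N(M, W) = -925*W**2 (N(M, W) = -37*25*W**2 = -925*W**2)
T = -35534800/3 (T = (-925*((-14)**2)**2)/3 = (-925*196**2)/3 = (-925*38416)/3 = (1/3)*(-35534800) = -35534800/3 ≈ -1.1845e+7)
T + 7887*Z = -35534800/3 + 7887*142 = -35534800/3 + 1119954 = -32174938/3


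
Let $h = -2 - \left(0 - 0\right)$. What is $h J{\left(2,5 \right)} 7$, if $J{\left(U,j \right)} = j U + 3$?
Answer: $-182$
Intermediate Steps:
$J{\left(U,j \right)} = 3 + U j$ ($J{\left(U,j \right)} = U j + 3 = 3 + U j$)
$h = -2$ ($h = -2 - \left(0 + 0\right) = -2 - 0 = -2 + 0 = -2$)
$h J{\left(2,5 \right)} 7 = - 2 \left(3 + 2 \cdot 5\right) 7 = - 2 \left(3 + 10\right) 7 = \left(-2\right) 13 \cdot 7 = \left(-26\right) 7 = -182$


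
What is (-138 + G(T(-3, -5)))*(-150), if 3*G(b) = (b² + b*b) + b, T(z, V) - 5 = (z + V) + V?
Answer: 14700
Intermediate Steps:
T(z, V) = 5 + z + 2*V (T(z, V) = 5 + ((z + V) + V) = 5 + ((V + z) + V) = 5 + (z + 2*V) = 5 + z + 2*V)
G(b) = b/3 + 2*b²/3 (G(b) = ((b² + b*b) + b)/3 = ((b² + b²) + b)/3 = (2*b² + b)/3 = (b + 2*b²)/3 = b/3 + 2*b²/3)
(-138 + G(T(-3, -5)))*(-150) = (-138 + (5 - 3 + 2*(-5))*(1 + 2*(5 - 3 + 2*(-5)))/3)*(-150) = (-138 + (5 - 3 - 10)*(1 + 2*(5 - 3 - 10))/3)*(-150) = (-138 + (⅓)*(-8)*(1 + 2*(-8)))*(-150) = (-138 + (⅓)*(-8)*(1 - 16))*(-150) = (-138 + (⅓)*(-8)*(-15))*(-150) = (-138 + 40)*(-150) = -98*(-150) = 14700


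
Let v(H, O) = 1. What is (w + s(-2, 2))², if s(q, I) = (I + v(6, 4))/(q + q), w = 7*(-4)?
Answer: 13225/16 ≈ 826.56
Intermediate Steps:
w = -28
s(q, I) = (1 + I)/(2*q) (s(q, I) = (I + 1)/(q + q) = (1 + I)/((2*q)) = (1 + I)*(1/(2*q)) = (1 + I)/(2*q))
(w + s(-2, 2))² = (-28 + (½)*(1 + 2)/(-2))² = (-28 + (½)*(-½)*3)² = (-28 - ¾)² = (-115/4)² = 13225/16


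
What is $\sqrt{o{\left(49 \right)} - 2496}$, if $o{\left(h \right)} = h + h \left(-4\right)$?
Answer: $i \sqrt{2643} \approx 51.41 i$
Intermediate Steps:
$o{\left(h \right)} = - 3 h$ ($o{\left(h \right)} = h - 4 h = - 3 h$)
$\sqrt{o{\left(49 \right)} - 2496} = \sqrt{\left(-3\right) 49 - 2496} = \sqrt{-147 - 2496} = \sqrt{-2643} = i \sqrt{2643}$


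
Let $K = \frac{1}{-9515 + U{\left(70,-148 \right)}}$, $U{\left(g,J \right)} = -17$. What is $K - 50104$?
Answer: $- \frac{477591329}{9532} \approx -50104.0$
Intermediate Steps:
$K = - \frac{1}{9532}$ ($K = \frac{1}{-9515 - 17} = \frac{1}{-9532} = - \frac{1}{9532} \approx -0.00010491$)
$K - 50104 = - \frac{1}{9532} - 50104 = - \frac{477591329}{9532}$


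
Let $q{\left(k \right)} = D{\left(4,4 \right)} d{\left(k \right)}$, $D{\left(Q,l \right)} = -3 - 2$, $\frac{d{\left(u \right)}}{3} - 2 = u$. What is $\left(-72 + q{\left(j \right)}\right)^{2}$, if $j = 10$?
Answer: $63504$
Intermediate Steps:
$d{\left(u \right)} = 6 + 3 u$
$D{\left(Q,l \right)} = -5$
$q{\left(k \right)} = -30 - 15 k$ ($q{\left(k \right)} = - 5 \left(6 + 3 k\right) = -30 - 15 k$)
$\left(-72 + q{\left(j \right)}\right)^{2} = \left(-72 - 180\right)^{2} = \left(-252\right)^{2} = 63504$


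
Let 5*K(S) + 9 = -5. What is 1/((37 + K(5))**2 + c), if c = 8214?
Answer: 25/234591 ≈ 0.00010657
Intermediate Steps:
K(S) = -14/5 (K(S) = -9/5 + (1/5)*(-5) = -9/5 - 1 = -14/5)
1/((37 + K(5))**2 + c) = 1/((37 - 14/5)**2 + 8214) = 1/((171/5)**2 + 8214) = 1/(29241/25 + 8214) = 1/(234591/25) = 25/234591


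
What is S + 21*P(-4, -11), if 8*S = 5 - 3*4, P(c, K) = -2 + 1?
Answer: -175/8 ≈ -21.875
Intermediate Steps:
P(c, K) = -1
S = -7/8 (S = (5 - 3*4)/8 = (5 - 12)/8 = (1/8)*(-7) = -7/8 ≈ -0.87500)
S + 21*P(-4, -11) = -7/8 + 21*(-1) = -7/8 - 21 = -175/8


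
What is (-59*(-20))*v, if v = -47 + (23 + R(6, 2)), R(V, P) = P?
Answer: -25960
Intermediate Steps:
v = -22 (v = -47 + (23 + 2) = -47 + 25 = -22)
(-59*(-20))*v = -59*(-20)*(-22) = 1180*(-22) = -25960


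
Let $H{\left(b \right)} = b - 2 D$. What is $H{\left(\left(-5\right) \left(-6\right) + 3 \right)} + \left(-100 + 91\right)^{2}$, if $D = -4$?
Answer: $122$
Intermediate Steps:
$H{\left(b \right)} = 8 + b$ ($H{\left(b \right)} = b - -8 = b + 8 = 8 + b$)
$H{\left(\left(-5\right) \left(-6\right) + 3 \right)} + \left(-100 + 91\right)^{2} = \left(8 + \left(\left(-5\right) \left(-6\right) + 3\right)\right) + \left(-100 + 91\right)^{2} = \left(8 + \left(30 + 3\right)\right) + \left(-9\right)^{2} = \left(8 + 33\right) + 81 = 41 + 81 = 122$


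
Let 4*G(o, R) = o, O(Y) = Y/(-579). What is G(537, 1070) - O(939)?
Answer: 104893/772 ≈ 135.87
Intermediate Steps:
O(Y) = -Y/579 (O(Y) = Y*(-1/579) = -Y/579)
G(o, R) = o/4
G(537, 1070) - O(939) = (¼)*537 - (-1)*939/579 = 537/4 - 1*(-313/193) = 537/4 + 313/193 = 104893/772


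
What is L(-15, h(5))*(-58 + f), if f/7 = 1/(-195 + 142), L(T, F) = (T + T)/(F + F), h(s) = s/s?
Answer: 46215/53 ≈ 871.98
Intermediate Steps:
h(s) = 1
L(T, F) = T/F (L(T, F) = (2*T)/((2*F)) = (2*T)*(1/(2*F)) = T/F)
f = -7/53 (f = 7/(-195 + 142) = 7/(-53) = 7*(-1/53) = -7/53 ≈ -0.13208)
L(-15, h(5))*(-58 + f) = (-15/1)*(-58 - 7/53) = -15*1*(-3081/53) = -15*(-3081/53) = 46215/53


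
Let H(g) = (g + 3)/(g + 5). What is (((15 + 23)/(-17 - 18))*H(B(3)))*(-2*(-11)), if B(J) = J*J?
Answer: -5016/245 ≈ -20.473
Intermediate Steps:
B(J) = J²
H(g) = (3 + g)/(5 + g)
(((15 + 23)/(-17 - 18))*H(B(3)))*(-2*(-11)) = (((15 + 23)/(-17 - 18))*((3 + 3²)/(5 + 3²)))*(-2*(-11)) = ((38/(-35))*((3 + 9)/(5 + 9)))*22 = ((38*(-1/35))*(12/14))*22 = -19*12/245*22 = -38/35*6/7*22 = -228/245*22 = -5016/245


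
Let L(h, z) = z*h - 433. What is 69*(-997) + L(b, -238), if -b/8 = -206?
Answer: -461450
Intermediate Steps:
b = 1648 (b = -8*(-206) = 1648)
L(h, z) = -433 + h*z (L(h, z) = h*z - 433 = -433 + h*z)
69*(-997) + L(b, -238) = 69*(-997) + (-433 + 1648*(-238)) = -68793 + (-433 - 392224) = -68793 - 392657 = -461450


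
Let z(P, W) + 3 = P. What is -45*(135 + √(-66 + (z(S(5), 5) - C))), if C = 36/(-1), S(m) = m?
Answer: -6075 - 90*I*√7 ≈ -6075.0 - 238.12*I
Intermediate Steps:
C = -36 (C = 36*(-1) = -36)
z(P, W) = -3 + P
-45*(135 + √(-66 + (z(S(5), 5) - C))) = -45*(135 + √(-66 + ((-3 + 5) - 1*(-36)))) = -45*(135 + √(-66 + (2 + 36))) = -45*(135 + √(-66 + 38)) = -45*(135 + √(-28)) = -45*(135 + 2*I*√7) = -6075 - 90*I*√7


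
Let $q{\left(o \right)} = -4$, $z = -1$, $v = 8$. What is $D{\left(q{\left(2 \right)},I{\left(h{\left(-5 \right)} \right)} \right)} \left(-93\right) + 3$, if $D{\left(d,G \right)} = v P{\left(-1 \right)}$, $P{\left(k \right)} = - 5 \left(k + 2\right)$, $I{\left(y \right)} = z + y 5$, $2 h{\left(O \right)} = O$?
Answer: $3723$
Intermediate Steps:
$h{\left(O \right)} = \frac{O}{2}$
$I{\left(y \right)} = -1 + 5 y$ ($I{\left(y \right)} = -1 + y 5 = -1 + 5 y$)
$P{\left(k \right)} = -10 - 5 k$ ($P{\left(k \right)} = - 5 \left(2 + k\right) = -10 - 5 k$)
$D{\left(d,G \right)} = -40$ ($D{\left(d,G \right)} = 8 \left(-10 - -5\right) = 8 \left(-10 + 5\right) = 8 \left(-5\right) = -40$)
$D{\left(q{\left(2 \right)},I{\left(h{\left(-5 \right)} \right)} \right)} \left(-93\right) + 3 = \left(-40\right) \left(-93\right) + 3 = 3720 + 3 = 3723$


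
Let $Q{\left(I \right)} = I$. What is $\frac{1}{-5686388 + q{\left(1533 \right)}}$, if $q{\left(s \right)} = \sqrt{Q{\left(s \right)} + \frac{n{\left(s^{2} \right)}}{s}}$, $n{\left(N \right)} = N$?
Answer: $- \frac{2843194}{16167504241739} - \frac{\sqrt{3066}}{32335008483478} \approx -1.7586 \cdot 10^{-7}$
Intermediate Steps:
$q{\left(s \right)} = \sqrt{2} \sqrt{s}$ ($q{\left(s \right)} = \sqrt{s + \frac{s^{2}}{s}} = \sqrt{s + s} = \sqrt{2 s} = \sqrt{2} \sqrt{s}$)
$\frac{1}{-5686388 + q{\left(1533 \right)}} = \frac{1}{-5686388 + \sqrt{2} \sqrt{1533}} = \frac{1}{-5686388 + \sqrt{3066}}$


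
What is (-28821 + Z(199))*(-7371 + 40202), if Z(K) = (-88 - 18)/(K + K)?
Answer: -188299967992/199 ≈ -9.4623e+8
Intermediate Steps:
Z(K) = -53/K (Z(K) = -106*1/(2*K) = -53/K)
(-28821 + Z(199))*(-7371 + 40202) = (-28821 - 53/199)*(-7371 + 40202) = (-28821 - 53*1/199)*32831 = (-28821 - 53/199)*32831 = -5735432/199*32831 = -188299967992/199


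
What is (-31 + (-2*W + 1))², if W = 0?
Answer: 900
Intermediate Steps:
(-31 + (-2*W + 1))² = (-31 + (-2*0 + 1))² = (-31 + (0 + 1))² = (-31 + 1)² = (-30)² = 900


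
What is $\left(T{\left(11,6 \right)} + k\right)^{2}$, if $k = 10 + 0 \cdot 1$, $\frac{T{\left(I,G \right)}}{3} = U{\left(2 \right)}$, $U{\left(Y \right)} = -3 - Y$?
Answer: $25$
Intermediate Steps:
$T{\left(I,G \right)} = -15$ ($T{\left(I,G \right)} = 3 \left(-3 - 2\right) = 3 \left(-5\right) = -15$)
$k = 10$ ($k = 10 + 0 = 10$)
$\left(T{\left(11,6 \right)} + k\right)^{2} = \left(-15 + 10\right)^{2} = \left(-5\right)^{2} = 25$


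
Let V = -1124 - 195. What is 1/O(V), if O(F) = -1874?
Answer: -1/1874 ≈ -0.00053362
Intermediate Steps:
V = -1319
1/O(V) = 1/(-1874) = -1/1874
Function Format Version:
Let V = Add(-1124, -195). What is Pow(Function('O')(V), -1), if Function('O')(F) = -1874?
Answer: Rational(-1, 1874) ≈ -0.00053362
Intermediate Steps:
V = -1319
Pow(Function('O')(V), -1) = Pow(-1874, -1) = Rational(-1, 1874)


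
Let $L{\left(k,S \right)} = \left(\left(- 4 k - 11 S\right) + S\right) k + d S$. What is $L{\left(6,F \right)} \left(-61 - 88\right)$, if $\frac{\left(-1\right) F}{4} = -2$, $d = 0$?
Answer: $92976$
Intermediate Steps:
$F = 8$ ($F = \left(-4\right) \left(-2\right) = 8$)
$L{\left(k,S \right)} = k \left(- 10 S - 4 k\right)$ ($L{\left(k,S \right)} = \left(\left(- 4 k - 11 S\right) + S\right) k + 0 S = \left(\left(- 11 S - 4 k\right) + S\right) k + 0 = \left(- 10 S - 4 k\right) k + 0 = k \left(- 10 S - 4 k\right) + 0 = k \left(- 10 S - 4 k\right)$)
$L{\left(6,F \right)} \left(-61 - 88\right) = 2 \cdot 6 \left(\left(-5\right) 8 - 12\right) \left(-61 - 88\right) = 2 \cdot 6 \left(-40 - 12\right) \left(-149\right) = 2 \cdot 6 \left(-52\right) \left(-149\right) = \left(-624\right) \left(-149\right) = 92976$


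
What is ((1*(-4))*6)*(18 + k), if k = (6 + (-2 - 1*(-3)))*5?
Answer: -1272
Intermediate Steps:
k = 35 (k = (6 + (-2 + 3))*5 = (6 + 1)*5 = 7*5 = 35)
((1*(-4))*6)*(18 + k) = ((1*(-4))*6)*(18 + 35) = -4*6*53 = -24*53 = -1272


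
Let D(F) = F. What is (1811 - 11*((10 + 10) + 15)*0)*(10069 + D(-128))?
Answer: 18003151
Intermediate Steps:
(1811 - 11*((10 + 10) + 15)*0)*(10069 + D(-128)) = (1811 - 11*((10 + 10) + 15)*0)*(10069 - 128) = (1811 - 11*(20 + 15)*0)*9941 = (1811 - 11*35*0)*9941 = (1811 - 385*0)*9941 = (1811 + 0)*9941 = 1811*9941 = 18003151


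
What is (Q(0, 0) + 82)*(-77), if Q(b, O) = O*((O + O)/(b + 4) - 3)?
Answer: -6314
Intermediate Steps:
Q(b, O) = O*(-3 + 2*O/(4 + b)) (Q(b, O) = O*((2*O)/(4 + b) - 3) = O*(2*O/(4 + b) - 3) = O*(-3 + 2*O/(4 + b)))
(Q(0, 0) + 82)*(-77) = (0*(-12 - 3*0 + 2*0)/(4 + 0) + 82)*(-77) = (0*(-12 + 0 + 0)/4 + 82)*(-77) = (0*(1/4)*(-12) + 82)*(-77) = (0 + 82)*(-77) = 82*(-77) = -6314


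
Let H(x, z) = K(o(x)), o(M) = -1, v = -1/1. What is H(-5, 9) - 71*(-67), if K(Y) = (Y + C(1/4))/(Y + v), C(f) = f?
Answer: 38059/8 ≈ 4757.4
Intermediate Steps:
v = -1 (v = -1*1 = -1)
K(Y) = (1/4 + Y)/(-1 + Y) (K(Y) = (Y + 1/4)/(Y - 1) = (Y + 1/4)/(-1 + Y) = (1/4 + Y)/(-1 + Y))
H(x, z) = 3/8 (H(x, z) = (1/4 - 1)/(-1 - 1) = -3/4/(-2) = -1/2*(-3/4) = 3/8)
H(-5, 9) - 71*(-67) = 3/8 - 71*(-67) = 3/8 + 4757 = 38059/8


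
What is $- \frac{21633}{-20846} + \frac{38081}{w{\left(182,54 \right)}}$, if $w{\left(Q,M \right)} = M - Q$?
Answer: $- \frac{395533751}{1334144} \approx -296.47$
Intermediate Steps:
$- \frac{21633}{-20846} + \frac{38081}{w{\left(182,54 \right)}} = - \frac{21633}{-20846} + \frac{38081}{54 - 182} = \left(-21633\right) \left(- \frac{1}{20846}\right) + \frac{38081}{54 - 182} = \frac{21633}{20846} + \frac{38081}{-128} = \frac{21633}{20846} + 38081 \left(- \frac{1}{128}\right) = \frac{21633}{20846} - \frac{38081}{128} = - \frac{395533751}{1334144}$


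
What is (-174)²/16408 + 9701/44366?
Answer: 13414277/6499619 ≈ 2.0639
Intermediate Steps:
(-174)²/16408 + 9701/44366 = 30276*(1/16408) + 9701*(1/44366) = 7569/4102 + 9701/44366 = 13414277/6499619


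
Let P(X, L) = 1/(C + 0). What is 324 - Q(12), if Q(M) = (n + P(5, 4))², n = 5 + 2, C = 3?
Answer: 2432/9 ≈ 270.22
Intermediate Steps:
n = 7
P(X, L) = ⅓ (P(X, L) = 1/(3 + 0) = 1/3 = ⅓)
Q(M) = 484/9 (Q(M) = (7 + ⅓)² = (22/3)² = 484/9)
324 - Q(12) = 324 - 1*484/9 = 324 - 484/9 = 2432/9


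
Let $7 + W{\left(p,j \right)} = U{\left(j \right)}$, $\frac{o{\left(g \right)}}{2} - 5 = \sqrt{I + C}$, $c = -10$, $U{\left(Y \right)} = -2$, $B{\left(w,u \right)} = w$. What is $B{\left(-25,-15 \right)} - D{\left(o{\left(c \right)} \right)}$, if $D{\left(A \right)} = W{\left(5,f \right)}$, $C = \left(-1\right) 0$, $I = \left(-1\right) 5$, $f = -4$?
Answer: $-16$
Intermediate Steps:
$I = -5$
$C = 0$
$o{\left(g \right)} = 10 + 2 i \sqrt{5}$ ($o{\left(g \right)} = 10 + 2 \sqrt{-5 + 0} = 10 + 2 \sqrt{-5} = 10 + 2 i \sqrt{5}$)
$W{\left(p,j \right)} = -9$ ($W{\left(p,j \right)} = -7 - 2 = -9$)
$D{\left(A \right)} = -9$
$B{\left(-25,-15 \right)} - D{\left(o{\left(c \right)} \right)} = -25 - -9 = -25 + 9 = -16$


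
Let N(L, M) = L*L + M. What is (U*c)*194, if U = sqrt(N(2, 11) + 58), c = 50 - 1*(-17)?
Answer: 12998*sqrt(73) ≈ 1.1106e+5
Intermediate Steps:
c = 67 (c = 50 + 17 = 67)
N(L, M) = M + L**2 (N(L, M) = L**2 + M = M + L**2)
U = sqrt(73) (U = sqrt((11 + 2**2) + 58) = sqrt((11 + 4) + 58) = sqrt(15 + 58) = sqrt(73) ≈ 8.5440)
(U*c)*194 = (sqrt(73)*67)*194 = (67*sqrt(73))*194 = 12998*sqrt(73)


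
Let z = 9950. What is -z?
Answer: -9950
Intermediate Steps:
-z = -1*9950 = -9950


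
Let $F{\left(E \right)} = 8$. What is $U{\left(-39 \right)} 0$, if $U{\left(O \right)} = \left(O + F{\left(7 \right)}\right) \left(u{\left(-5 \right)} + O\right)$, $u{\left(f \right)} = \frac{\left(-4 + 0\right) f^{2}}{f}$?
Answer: $0$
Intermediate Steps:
$u{\left(f \right)} = - 4 f$ ($u{\left(f \right)} = \frac{\left(-4\right) f^{2}}{f} = - 4 f$)
$U{\left(O \right)} = \left(8 + O\right) \left(20 + O\right)$ ($U{\left(O \right)} = \left(O + 8\right) \left(\left(-4\right) \left(-5\right) + O\right) = \left(8 + O\right) \left(20 + O\right)$)
$U{\left(-39 \right)} 0 = \left(160 + \left(-39\right)^{2} + 28 \left(-39\right)\right) 0 = \left(160 + 1521 - 1092\right) 0 = 589 \cdot 0 = 0$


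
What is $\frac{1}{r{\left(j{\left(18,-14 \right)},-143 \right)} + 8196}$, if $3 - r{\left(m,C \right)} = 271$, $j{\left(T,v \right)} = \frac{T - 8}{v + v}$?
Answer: $\frac{1}{7928} \approx 0.00012614$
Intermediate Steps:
$j{\left(T,v \right)} = \frac{-8 + T}{2 v}$
$r{\left(m,C \right)} = -268$ ($r{\left(m,C \right)} = 3 - 271 = -268$)
$\frac{1}{r{\left(j{\left(18,-14 \right)},-143 \right)} + 8196} = \frac{1}{-268 + 8196} = \frac{1}{7928}$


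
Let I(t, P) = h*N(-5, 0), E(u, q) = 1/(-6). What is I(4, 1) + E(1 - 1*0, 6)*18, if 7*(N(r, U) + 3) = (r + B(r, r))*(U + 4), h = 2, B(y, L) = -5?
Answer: -143/7 ≈ -20.429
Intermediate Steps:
N(r, U) = -3 + (-5 + r)*(4 + U)/7 (N(r, U) = -3 + ((r - 5)*(U + 4))/7 = -3 + ((-5 + r)*(4 + U))/7 = -3 + (-5 + r)*(4 + U)/7)
E(u, q) = -⅙
I(t, P) = -122/7 (I(t, P) = 2*(-41/7 - 5/7*0 + (4/7)*(-5) + (⅐)*0*(-5)) = 2*(-41/7 + 0 - 20/7 + 0) = 2*(-61/7) = -122/7)
I(4, 1) + E(1 - 1*0, 6)*18 = -122/7 - ⅙*18 = -122/7 - 3 = -143/7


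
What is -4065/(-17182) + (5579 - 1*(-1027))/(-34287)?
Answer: 784011/17852098 ≈ 0.043917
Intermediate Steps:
-4065/(-17182) + (5579 - 1*(-1027))/(-34287) = -4065*(-1/17182) + (5579 + 1027)*(-1/34287) = 4065/17182 + 6606*(-1/34287) = 4065/17182 - 2202/11429 = 784011/17852098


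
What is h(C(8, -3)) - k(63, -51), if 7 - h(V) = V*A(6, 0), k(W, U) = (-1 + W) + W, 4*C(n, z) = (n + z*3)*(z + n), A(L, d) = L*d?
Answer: -118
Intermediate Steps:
C(n, z) = (n + z)*(n + 3*z)/4 (C(n, z) = ((n + z*3)*(z + n))/4 = ((n + 3*z)*(n + z))/4 = ((n + z)*(n + 3*z))/4 = (n + z)*(n + 3*z)/4)
k(W, U) = -1 + 2*W
h(V) = 7 (h(V) = 7 - V*6*0 = 7 - V*0 = 7 - 1*0 = 7 + 0 = 7)
h(C(8, -3)) - k(63, -51) = 7 - (-1 + 2*63) = 7 - (-1 + 126) = 7 - 1*125 = 7 - 125 = -118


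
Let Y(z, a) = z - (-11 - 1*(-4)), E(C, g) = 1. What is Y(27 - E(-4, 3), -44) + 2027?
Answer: 2060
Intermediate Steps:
Y(z, a) = 7 + z (Y(z, a) = z - (-11 + 4) = z - 1*(-7) = z + 7 = 7 + z)
Y(27 - E(-4, 3), -44) + 2027 = (7 + (27 - 1*1)) + 2027 = (7 + (27 - 1)) + 2027 = (7 + 26) + 2027 = 33 + 2027 = 2060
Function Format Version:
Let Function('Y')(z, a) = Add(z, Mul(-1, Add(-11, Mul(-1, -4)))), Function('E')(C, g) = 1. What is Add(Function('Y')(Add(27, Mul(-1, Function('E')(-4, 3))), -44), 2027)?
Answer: 2060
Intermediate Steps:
Function('Y')(z, a) = Add(7, z) (Function('Y')(z, a) = Add(z, Mul(-1, Add(-11, 4))) = Add(z, Mul(-1, -7)) = Add(z, 7) = Add(7, z))
Add(Function('Y')(Add(27, Mul(-1, Function('E')(-4, 3))), -44), 2027) = Add(Add(7, Add(27, Mul(-1, 1))), 2027) = Add(Add(7, Add(27, -1)), 2027) = Add(Add(7, 26), 2027) = Add(33, 2027) = 2060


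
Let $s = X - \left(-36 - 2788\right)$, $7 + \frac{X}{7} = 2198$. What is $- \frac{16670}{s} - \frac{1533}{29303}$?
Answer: $- \frac{516321823}{532171783} \approx -0.97022$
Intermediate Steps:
$X = 15337$ ($X = -49 + 7 \cdot 2198 = -49 + 15386 = 15337$)
$s = 18161$ ($s = 15337 - \left(-36 - 2788\right) = 15337 - -2824 = 15337 + 2824 = 18161$)
$- \frac{16670}{s} - \frac{1533}{29303} = - \frac{16670}{18161} - \frac{1533}{29303} = - \frac{516321823}{532171783}$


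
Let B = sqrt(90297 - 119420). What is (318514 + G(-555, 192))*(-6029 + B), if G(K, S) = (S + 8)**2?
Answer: -2161480906 + 358514*I*sqrt(29123) ≈ -2.1615e+9 + 6.1182e+7*I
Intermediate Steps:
G(K, S) = (8 + S)**2
B = I*sqrt(29123) (B = sqrt(-29123) = I*sqrt(29123) ≈ 170.65*I)
(318514 + G(-555, 192))*(-6029 + B) = (318514 + (8 + 192)**2)*(-6029 + I*sqrt(29123)) = (318514 + 200**2)*(-6029 + I*sqrt(29123)) = (318514 + 40000)*(-6029 + I*sqrt(29123)) = 358514*(-6029 + I*sqrt(29123)) = -2161480906 + 358514*I*sqrt(29123)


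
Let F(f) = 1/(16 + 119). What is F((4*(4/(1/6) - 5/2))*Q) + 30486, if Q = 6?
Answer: 4115611/135 ≈ 30486.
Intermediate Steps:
F(f) = 1/135
F((4*(4/(1/6) - 5/2))*Q) + 30486 = 1/135 + 30486 = 4115611/135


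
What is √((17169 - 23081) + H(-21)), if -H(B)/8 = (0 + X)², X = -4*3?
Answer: 2*I*√1766 ≈ 84.048*I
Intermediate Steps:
X = -12
H(B) = -1152 (H(B) = -8*(0 - 12)² = -8*(-12)² = -8*144 = -1152)
√((17169 - 23081) + H(-21)) = √((17169 - 23081) - 1152) = √(-5912 - 1152) = √(-7064) = 2*I*√1766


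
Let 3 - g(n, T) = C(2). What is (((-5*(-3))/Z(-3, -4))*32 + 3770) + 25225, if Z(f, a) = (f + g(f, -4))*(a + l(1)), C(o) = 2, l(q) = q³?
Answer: 29075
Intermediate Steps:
g(n, T) = 1 (g(n, T) = 3 - 1*2 = 3 - 2 = 1)
Z(f, a) = (1 + a)*(1 + f) (Z(f, a) = (f + 1)*(a + 1³) = (1 + f)*(a + 1) = (1 + f)*(1 + a) = (1 + a)*(1 + f))
(((-5*(-3))/Z(-3, -4))*32 + 3770) + 25225 = (((-5*(-3))/(1 - 4 - 3 - 4*(-3)))*32 + 3770) + 25225 = ((15/(1 - 4 - 3 + 12))*32 + 3770) + 25225 = ((15/6)*32 + 3770) + 25225 = (((⅙)*15)*32 + 3770) + 25225 = ((5/2)*32 + 3770) + 25225 = (80 + 3770) + 25225 = 3850 + 25225 = 29075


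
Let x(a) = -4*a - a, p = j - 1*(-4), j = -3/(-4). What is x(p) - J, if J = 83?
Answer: -427/4 ≈ -106.75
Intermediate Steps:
j = ¾ (j = -3*(-¼) = ¾ ≈ 0.75000)
p = 19/4 (p = ¾ - 1*(-4) = ¾ + 4 = 19/4 ≈ 4.7500)
x(a) = -5*a
x(p) - J = -5*19/4 - 1*83 = -95/4 - 83 = -427/4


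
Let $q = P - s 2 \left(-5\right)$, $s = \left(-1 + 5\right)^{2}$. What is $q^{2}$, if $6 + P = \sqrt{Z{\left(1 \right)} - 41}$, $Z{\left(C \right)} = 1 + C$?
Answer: $\left(154 + i \sqrt{39}\right)^{2} \approx 23677.0 + 1923.5 i$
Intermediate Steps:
$P = -6 + i \sqrt{39}$ ($P = -6 + \sqrt{\left(1 + 1\right) - 41} = -6 + \sqrt{2 - 41} = -6 + \sqrt{-39} = -6 + i \sqrt{39} \approx -6.0 + 6.245 i$)
$s = 16$ ($s = 4^{2} = 16$)
$q = 154 + i \sqrt{39}$ ($q = \left(-6 + i \sqrt{39}\right) - 16 \cdot 2 \left(-5\right) = \left(-6 + i \sqrt{39}\right) - 32 \left(-5\right) = \left(-6 + i \sqrt{39}\right) - -160 = \left(-6 + i \sqrt{39}\right) + 160 = 154 + i \sqrt{39} \approx 154.0 + 6.245 i$)
$q^{2} = \left(154 + i \sqrt{39}\right)^{2}$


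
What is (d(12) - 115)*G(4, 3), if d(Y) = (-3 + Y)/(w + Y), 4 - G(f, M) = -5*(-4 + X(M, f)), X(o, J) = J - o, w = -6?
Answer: 2497/2 ≈ 1248.5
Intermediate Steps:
G(f, M) = -16 - 5*M + 5*f (G(f, M) = 4 - (-5)*(-4 + (f - M)) = 4 - (-5)*(-4 + f - M) = 4 - (20 - 5*f + 5*M) = 4 + (-20 - 5*M + 5*f) = -16 - 5*M + 5*f)
d(Y) = (-3 + Y)/(-6 + Y)
(d(12) - 115)*G(4, 3) = ((-3 + 12)/(-6 + 12) - 115)*(-16 - 5*3 + 5*4) = (9/6 - 115)*(-16 - 15 + 20) = ((1/6)*9 - 115)*(-11) = (3/2 - 115)*(-11) = -227/2*(-11) = 2497/2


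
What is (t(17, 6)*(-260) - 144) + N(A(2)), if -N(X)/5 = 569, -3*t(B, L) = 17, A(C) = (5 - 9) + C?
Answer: -4547/3 ≈ -1515.7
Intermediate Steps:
A(C) = -4 + C
t(B, L) = -17/3 (t(B, L) = -⅓*17 = -17/3)
N(X) = -2845 (N(X) = -5*569 = -2845)
(t(17, 6)*(-260) - 144) + N(A(2)) = (-17/3*(-260) - 144) - 2845 = (4420/3 - 144) - 2845 = 3988/3 - 2845 = -4547/3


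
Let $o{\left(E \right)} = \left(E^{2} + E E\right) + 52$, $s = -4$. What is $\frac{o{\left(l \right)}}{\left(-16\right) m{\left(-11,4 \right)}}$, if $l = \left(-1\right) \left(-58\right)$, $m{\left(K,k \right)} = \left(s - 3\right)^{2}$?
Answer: $- \frac{1695}{196} \approx -8.648$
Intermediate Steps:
$m{\left(K,k \right)} = 49$ ($m{\left(K,k \right)} = \left(-4 - 3\right)^{2} = \left(-7\right)^{2} = 49$)
$l = 58$
$o{\left(E \right)} = 52 + 2 E^{2}$ ($o{\left(E \right)} = \left(E^{2} + E^{2}\right) + 52 = 2 E^{2} + 52 = 52 + 2 E^{2}$)
$\frac{o{\left(l \right)}}{\left(-16\right) m{\left(-11,4 \right)}} = \frac{52 + 2 \cdot 58^{2}}{\left(-16\right) 49} = \frac{52 + 2 \cdot 3364}{-784} = \left(52 + 6728\right) \left(- \frac{1}{784}\right) = 6780 \left(- \frac{1}{784}\right) = - \frac{1695}{196}$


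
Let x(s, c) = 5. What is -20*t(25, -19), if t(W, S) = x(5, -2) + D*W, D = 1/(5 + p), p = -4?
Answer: -600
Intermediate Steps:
D = 1 (D = 1/(5 - 4) = 1/1 = 1)
t(W, S) = 5 + W (t(W, S) = 5 + 1*W = 5 + W)
-20*t(25, -19) = -20*(5 + 25) = -20*30 = -600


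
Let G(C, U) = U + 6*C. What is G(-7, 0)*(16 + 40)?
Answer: -2352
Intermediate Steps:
G(-7, 0)*(16 + 40) = (0 + 6*(-7))*(16 + 40) = (0 - 42)*56 = -42*56 = -2352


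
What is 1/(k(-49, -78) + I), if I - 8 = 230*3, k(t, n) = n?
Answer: 1/620 ≈ 0.0016129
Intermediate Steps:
I = 698 (I = 8 + 230*3 = 8 + 690 = 698)
1/(k(-49, -78) + I) = 1/(-78 + 698) = 1/620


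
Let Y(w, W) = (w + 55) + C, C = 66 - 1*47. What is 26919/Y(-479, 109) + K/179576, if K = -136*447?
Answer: -22493644/336705 ≈ -66.805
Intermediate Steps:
K = -60792
C = 19 (C = 66 - 47 = 19)
Y(w, W) = 74 + w (Y(w, W) = (w + 55) + 19 = (55 + w) + 19 = 74 + w)
26919/Y(-479, 109) + K/179576 = 26919/(74 - 479) - 60792/179576 = 26919/(-405) - 60792*1/179576 = 26919*(-1/405) - 7599/22447 = -997/15 - 7599/22447 = -22493644/336705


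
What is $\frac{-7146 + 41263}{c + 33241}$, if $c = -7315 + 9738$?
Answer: $\frac{34117}{35664} \approx 0.95662$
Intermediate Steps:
$c = 2423$
$\frac{-7146 + 41263}{c + 33241} = \frac{-7146 + 41263}{2423 + 33241} = \frac{34117}{35664}$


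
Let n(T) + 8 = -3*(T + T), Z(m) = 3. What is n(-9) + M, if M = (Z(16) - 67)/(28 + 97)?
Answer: 5686/125 ≈ 45.488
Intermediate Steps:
n(T) = -8 - 6*T (n(T) = -8 - 3*(T + T) = -8 - 6*T)
M = -64/125 (M = (3 - 67)/(28 + 97) = -64/125 ≈ -0.51200)
n(-9) + M = (-8 - 6*(-9)) - 64/125 = (-8 + 54) - 64/125 = 46 - 64/125 = 5686/125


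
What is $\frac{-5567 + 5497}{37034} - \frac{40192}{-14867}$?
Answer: $\frac{743714919}{275292239} \approx 2.7015$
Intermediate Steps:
$\frac{-5567 + 5497}{37034} - \frac{40192}{-14867} = \left(-70\right) \frac{1}{37034} - - \frac{40192}{14867} = - \frac{35}{18517} + \frac{40192}{14867} = \frac{743714919}{275292239}$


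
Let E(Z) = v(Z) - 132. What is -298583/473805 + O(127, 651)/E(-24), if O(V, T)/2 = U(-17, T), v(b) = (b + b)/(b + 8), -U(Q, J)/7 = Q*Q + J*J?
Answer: 937688319031/20373615 ≈ 46025.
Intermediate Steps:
U(Q, J) = -7*J**2 - 7*Q**2 (U(Q, J) = -7*(Q*Q + J*J) = -7*(Q**2 + J**2) = -7*(J**2 + Q**2) = -7*J**2 - 7*Q**2)
v(b) = 2*b/(8 + b) (v(b) = (2*b)/(8 + b) = 2*b/(8 + b))
O(V, T) = -4046 - 14*T**2 (O(V, T) = 2*(-7*T**2 - 7*(-17)**2) = 2*(-7*T**2 - 7*289) = 2*(-7*T**2 - 2023) = 2*(-2023 - 7*T**2) = -4046 - 14*T**2)
E(Z) = -132 + 2*Z/(8 + Z) (E(Z) = 2*Z/(8 + Z) - 132 = -132 + 2*Z/(8 + Z))
-298583/473805 + O(127, 651)/E(-24) = -298583/473805 + (-4046 - 14*651**2)/((2*(-528 - 65*(-24))/(8 - 24))) = -298583*1/473805 + (-4046 - 14*423801)/((2*(-528 + 1560)/(-16))) = -298583/473805 + (-4046 - 5933214)/((2*(-1/16)*1032)) = -298583/473805 - 5937260/(-129) = -298583/473805 - 5937260*(-1/129) = -298583/473805 + 5937260/129 = 937688319031/20373615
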